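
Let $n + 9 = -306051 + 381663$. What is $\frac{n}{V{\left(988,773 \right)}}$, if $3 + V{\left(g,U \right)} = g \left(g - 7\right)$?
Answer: $\frac{25201}{323075} \approx 0.078004$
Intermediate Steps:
$V{\left(g,U \right)} = -3 + g \left(-7 + g\right)$ ($V{\left(g,U \right)} = -3 + g \left(g - 7\right) = -3 + g \left(-7 + g\right)$)
$n = 75603$ ($n = -9 + \left(-306051 + 381663\right) = -9 + 75612 = 75603$)
$\frac{n}{V{\left(988,773 \right)}} = \frac{75603}{-3 + 988^{2} - 6916} = \frac{75603}{-3 + 976144 - 6916} = \frac{75603}{969225} = 75603 \cdot \frac{1}{969225} = \frac{25201}{323075}$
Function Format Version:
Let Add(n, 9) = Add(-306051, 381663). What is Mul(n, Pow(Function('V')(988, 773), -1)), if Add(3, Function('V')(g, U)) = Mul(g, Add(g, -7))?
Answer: Rational(25201, 323075) ≈ 0.078004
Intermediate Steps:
Function('V')(g, U) = Add(-3, Mul(g, Add(-7, g))) (Function('V')(g, U) = Add(-3, Mul(g, Add(g, -7))) = Add(-3, Mul(g, Add(-7, g))))
n = 75603 (n = Add(-9, Add(-306051, 381663)) = Add(-9, 75612) = 75603)
Mul(n, Pow(Function('V')(988, 773), -1)) = Mul(75603, Pow(Add(-3, Pow(988, 2), Mul(-7, 988)), -1)) = Mul(75603, Pow(Add(-3, 976144, -6916), -1)) = Mul(75603, Pow(969225, -1)) = Mul(75603, Rational(1, 969225)) = Rational(25201, 323075)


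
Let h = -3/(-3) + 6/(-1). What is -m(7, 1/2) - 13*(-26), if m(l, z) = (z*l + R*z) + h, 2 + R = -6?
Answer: 687/2 ≈ 343.50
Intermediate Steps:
h = -5 (h = -3*(-⅓) + 6*(-1) = 1 - 6 = -5)
R = -8 (R = -2 - 6 = -8)
m(l, z) = -5 - 8*z + l*z (m(l, z) = (z*l - 8*z) - 5 = (l*z - 8*z) - 5 = (-8*z + l*z) - 5 = -5 - 8*z + l*z)
-m(7, 1/2) - 13*(-26) = -(-5 - 8/2 + 7/2) - 13*(-26) = -(-5 - 8*½ + 7*(½)) + 338 = -(-5 - 4 + 7/2) + 338 = -1*(-11/2) + 338 = 11/2 + 338 = 687/2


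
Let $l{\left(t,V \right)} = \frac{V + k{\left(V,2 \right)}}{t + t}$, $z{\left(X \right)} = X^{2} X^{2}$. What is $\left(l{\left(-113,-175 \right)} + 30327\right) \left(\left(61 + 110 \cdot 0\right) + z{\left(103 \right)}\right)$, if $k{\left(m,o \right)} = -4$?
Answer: $\frac{385716636547151}{113} \approx 3.4134 \cdot 10^{12}$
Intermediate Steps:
$z{\left(X \right)} = X^{4}$
$l{\left(t,V \right)} = \frac{-4 + V}{2 t}$ ($l{\left(t,V \right)} = \frac{V - 4}{t + t} = \frac{-4 + V}{2 t}$)
$\left(l{\left(-113,-175 \right)} + 30327\right) \left(\left(61 + 110 \cdot 0\right) + z{\left(103 \right)}\right) = \left(\frac{-4 - 175}{2 \left(-113\right)} + 30327\right) \left(\left(61 + 110 \cdot 0\right) + 103^{4}\right) = \left(\frac{1}{2} \left(- \frac{1}{113}\right) \left(-179\right) + 30327\right) \left(\left(61 + 0\right) + 112550881\right) = \left(\frac{179}{226} + 30327\right) \left(61 + 112550881\right) = \frac{6854081}{226} \cdot 112550942 = \frac{385716636547151}{113}$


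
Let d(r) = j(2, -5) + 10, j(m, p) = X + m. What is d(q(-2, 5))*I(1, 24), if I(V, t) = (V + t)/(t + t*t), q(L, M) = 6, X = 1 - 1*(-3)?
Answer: ⅔ ≈ 0.66667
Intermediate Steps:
X = 4 (X = 1 + 3 = 4)
j(m, p) = 4 + m
d(r) = 16 (d(r) = (4 + 2) + 10 = 6 + 10 = 16)
I(V, t) = (V + t)/(t + t²)
d(q(-2, 5))*I(1, 24) = 16*((1 + 24)/(24*(1 + 24))) = 16*((1/24)*25/25) = 16*((1/24)*(1/25)*25) = 16*(1/24) = ⅔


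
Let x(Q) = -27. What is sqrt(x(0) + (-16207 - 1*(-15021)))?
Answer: I*sqrt(1213) ≈ 34.828*I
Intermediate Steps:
sqrt(x(0) + (-16207 - 1*(-15021))) = sqrt(-27 + (-16207 - 1*(-15021))) = sqrt(-27 + (-16207 + 15021)) = sqrt(-27 - 1186) = sqrt(-1213) = I*sqrt(1213)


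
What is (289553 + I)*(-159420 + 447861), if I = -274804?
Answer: 4254216309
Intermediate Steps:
(289553 + I)*(-159420 + 447861) = (289553 - 274804)*(-159420 + 447861) = 14749*288441 = 4254216309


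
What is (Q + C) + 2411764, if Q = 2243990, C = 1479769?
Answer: 6135523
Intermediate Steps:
(Q + C) + 2411764 = (2243990 + 1479769) + 2411764 = 3723759 + 2411764 = 6135523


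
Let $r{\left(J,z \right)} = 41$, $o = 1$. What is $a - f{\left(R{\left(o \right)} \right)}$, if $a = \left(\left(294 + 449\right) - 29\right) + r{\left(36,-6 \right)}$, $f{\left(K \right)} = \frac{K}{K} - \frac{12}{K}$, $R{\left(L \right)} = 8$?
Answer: $\frac{1511}{2} \approx 755.5$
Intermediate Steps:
$f{\left(K \right)} = 1 - \frac{12}{K}$
$a = 755$ ($a = \left(\left(294 + 449\right) - 29\right) + 41 = \left(743 - 29\right) + 41 = 714 + 41 = 755$)
$a - f{\left(R{\left(o \right)} \right)} = 755 - \frac{-12 + 8}{8} = 755 - \frac{1}{8} \left(-4\right) = 755 - - \frac{1}{2} = 755 + \frac{1}{2} = \frac{1511}{2}$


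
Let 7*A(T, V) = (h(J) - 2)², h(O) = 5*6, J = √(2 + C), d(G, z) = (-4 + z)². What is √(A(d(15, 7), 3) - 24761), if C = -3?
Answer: 157*I ≈ 157.0*I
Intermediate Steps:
J = I (J = √(2 - 3) = √(-1) = I ≈ 1.0*I)
h(O) = 30
A(T, V) = 112 (A(T, V) = (30 - 2)²/7 = (⅐)*28² = (⅐)*784 = 112)
√(A(d(15, 7), 3) - 24761) = √(112 - 24761) = √(-24649) = 157*I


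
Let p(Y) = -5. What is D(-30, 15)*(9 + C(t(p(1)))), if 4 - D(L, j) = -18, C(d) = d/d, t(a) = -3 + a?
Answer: 220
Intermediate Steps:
C(d) = 1
D(L, j) = 22 (D(L, j) = 4 - 1*(-18) = 4 + 18 = 22)
D(-30, 15)*(9 + C(t(p(1)))) = 22*(9 + 1) = 22*10 = 220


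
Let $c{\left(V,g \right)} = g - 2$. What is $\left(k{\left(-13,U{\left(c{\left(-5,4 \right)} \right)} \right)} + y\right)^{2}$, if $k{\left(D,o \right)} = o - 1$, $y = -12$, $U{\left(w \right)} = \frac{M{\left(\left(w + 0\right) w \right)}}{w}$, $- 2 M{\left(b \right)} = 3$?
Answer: $\frac{3025}{16} \approx 189.06$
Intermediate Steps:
$M{\left(b \right)} = - \frac{3}{2}$ ($M{\left(b \right)} = \left(- \frac{1}{2}\right) 3 = - \frac{3}{2}$)
$c{\left(V,g \right)} = -2 + g$
$U{\left(w \right)} = - \frac{3}{2 w}$
$k{\left(D,o \right)} = -1 + o$ ($k{\left(D,o \right)} = o - 1 = -1 + o$)
$\left(k{\left(-13,U{\left(c{\left(-5,4 \right)} \right)} \right)} + y\right)^{2} = \left(\left(-1 - \frac{3}{2 \left(-2 + 4\right)}\right) - 12\right)^{2} = \left(\left(-1 - \frac{3}{2 \cdot 2}\right) - 12\right)^{2} = \left(\left(-1 - \frac{3}{4}\right) - 12\right)^{2} = \left(- \frac{7}{4} - 12\right)^{2} = \left(- \frac{55}{4}\right)^{2} = \frac{3025}{16}$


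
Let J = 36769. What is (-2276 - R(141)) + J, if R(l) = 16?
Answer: 34477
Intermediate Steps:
(-2276 - R(141)) + J = (-2276 - 1*16) + 36769 = (-2276 - 16) + 36769 = -2292 + 36769 = 34477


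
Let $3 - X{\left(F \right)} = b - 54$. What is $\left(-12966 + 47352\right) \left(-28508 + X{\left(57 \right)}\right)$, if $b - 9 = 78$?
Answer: $-981307668$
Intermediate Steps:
$b = 87$ ($b = 9 + 78 = 87$)
$X{\left(F \right)} = -30$ ($X{\left(F \right)} = 3 - \left(87 - 54\right) = 3 - 33 = -30$)
$\left(-12966 + 47352\right) \left(-28508 + X{\left(57 \right)}\right) = \left(-12966 + 47352\right) \left(-28508 - 30\right) = 34386 \left(-28538\right) = -981307668$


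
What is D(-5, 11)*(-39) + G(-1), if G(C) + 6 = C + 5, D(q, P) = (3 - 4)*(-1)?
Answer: -41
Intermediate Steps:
D(q, P) = 1 (D(q, P) = -1*(-1) = 1)
G(C) = -1 + C (G(C) = -6 + (C + 5) = -6 + (5 + C) = -1 + C)
D(-5, 11)*(-39) + G(-1) = 1*(-39) + (-1 - 1) = -39 - 2 = -41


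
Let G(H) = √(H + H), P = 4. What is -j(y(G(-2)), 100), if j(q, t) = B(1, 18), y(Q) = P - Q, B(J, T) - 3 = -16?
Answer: 13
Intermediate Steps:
B(J, T) = -13 (B(J, T) = 3 - 16 = -13)
G(H) = √2*√H (G(H) = √(2*H) = √2*√H)
y(Q) = 4 - Q
j(q, t) = -13
-j(y(G(-2)), 100) = -1*(-13) = 13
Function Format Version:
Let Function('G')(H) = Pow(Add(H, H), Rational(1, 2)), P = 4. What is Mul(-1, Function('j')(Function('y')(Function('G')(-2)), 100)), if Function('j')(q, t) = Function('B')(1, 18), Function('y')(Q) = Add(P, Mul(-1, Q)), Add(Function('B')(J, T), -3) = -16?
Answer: 13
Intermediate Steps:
Function('B')(J, T) = -13 (Function('B')(J, T) = Add(3, -16) = -13)
Function('G')(H) = Mul(Pow(2, Rational(1, 2)), Pow(H, Rational(1, 2))) (Function('G')(H) = Pow(Mul(2, H), Rational(1, 2)) = Mul(Pow(2, Rational(1, 2)), Pow(H, Rational(1, 2))))
Function('y')(Q) = Add(4, Mul(-1, Q))
Function('j')(q, t) = -13
Mul(-1, Function('j')(Function('y')(Function('G')(-2)), 100)) = Mul(-1, -13) = 13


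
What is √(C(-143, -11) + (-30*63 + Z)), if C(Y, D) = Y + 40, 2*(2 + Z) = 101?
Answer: I*√7778/2 ≈ 44.096*I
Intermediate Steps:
Z = 97/2 (Z = -2 + (½)*101 = -2 + 101/2 = 97/2 ≈ 48.500)
C(Y, D) = 40 + Y
√(C(-143, -11) + (-30*63 + Z)) = √((40 - 143) + (-30*63 + 97/2)) = √(-103 + (-1890 + 97/2)) = √(-103 - 3683/2) = √(-3889/2) = I*√7778/2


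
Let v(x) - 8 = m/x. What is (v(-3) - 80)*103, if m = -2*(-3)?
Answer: -7622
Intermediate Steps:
m = 6
v(x) = 8 + 6/x
(v(-3) - 80)*103 = ((8 + 6/(-3)) - 80)*103 = ((8 + 6*(-⅓)) - 80)*103 = ((8 - 2) - 80)*103 = (6 - 80)*103 = -74*103 = -7622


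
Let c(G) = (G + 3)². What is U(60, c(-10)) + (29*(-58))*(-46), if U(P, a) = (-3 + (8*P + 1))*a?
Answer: 100794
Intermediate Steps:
c(G) = (3 + G)²
U(P, a) = a*(-2 + 8*P) (U(P, a) = (-3 + (1 + 8*P))*a = (-2 + 8*P)*a = a*(-2 + 8*P))
U(60, c(-10)) + (29*(-58))*(-46) = 2*(3 - 10)²*(-1 + 4*60) + (29*(-58))*(-46) = 2*(-7)²*(-1 + 240) - 1682*(-46) = 2*49*239 + 77372 = 23422 + 77372 = 100794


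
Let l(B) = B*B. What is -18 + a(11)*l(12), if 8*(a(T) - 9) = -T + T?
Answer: 1278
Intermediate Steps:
a(T) = 9 (a(T) = 9 + (-T + T)/8 = 9 + (⅛)*0 = 9 + 0 = 9)
l(B) = B²
-18 + a(11)*l(12) = -18 + 9*12² = -18 + 9*144 = -18 + 1296 = 1278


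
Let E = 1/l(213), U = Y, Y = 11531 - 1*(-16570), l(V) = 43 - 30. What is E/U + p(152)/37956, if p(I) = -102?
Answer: -6203995/2310970038 ≈ -0.0026846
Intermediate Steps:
l(V) = 13
Y = 28101 (Y = 11531 + 16570 = 28101)
U = 28101
E = 1/13 ≈ 0.076923
E/U + p(152)/37956 = (1/13)/28101 - 102/37956 = (1/13)*(1/28101) - 102*1/37956 = 1/365313 - 17/6326 = -6203995/2310970038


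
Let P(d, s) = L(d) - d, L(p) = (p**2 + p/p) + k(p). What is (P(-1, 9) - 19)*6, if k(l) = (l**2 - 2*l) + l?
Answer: -84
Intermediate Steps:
k(l) = l**2 - l
L(p) = 1 + p**2 + p*(-1 + p) (L(p) = (p**2 + p/p) + p*(-1 + p) = (p**2 + 1) + p*(-1 + p) = (1 + p**2) + p*(-1 + p) = 1 + p**2 + p*(-1 + p))
P(d, s) = 1 - 2*d + 2*d**2 (P(d, s) = (1 - d + 2*d**2) - d = 1 - 2*d + 2*d**2)
(P(-1, 9) - 19)*6 = ((1 - 2*(-1) + 2*(-1)**2) - 19)*6 = ((1 + 2 + 2*1) - 19)*6 = ((1 + 2 + 2) - 19)*6 = (5 - 19)*6 = -14*6 = -84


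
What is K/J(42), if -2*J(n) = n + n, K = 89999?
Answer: -12857/6 ≈ -2142.8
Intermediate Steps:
J(n) = -n (J(n) = -(n + n)/2 = -n)
K/J(42) = 89999/((-1*42)) = 89999/(-42) = 89999*(-1/42) = -12857/6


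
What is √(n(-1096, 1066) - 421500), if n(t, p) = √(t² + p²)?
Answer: √(-421500 + 2*√584393) ≈ 648.05*I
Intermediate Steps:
n(t, p) = √(p² + t²)
√(n(-1096, 1066) - 421500) = √(√(1066² + (-1096)²) - 421500) = √(√(1136356 + 1201216) - 421500) = √(√2337572 - 421500) = √(2*√584393 - 421500) = √(-421500 + 2*√584393)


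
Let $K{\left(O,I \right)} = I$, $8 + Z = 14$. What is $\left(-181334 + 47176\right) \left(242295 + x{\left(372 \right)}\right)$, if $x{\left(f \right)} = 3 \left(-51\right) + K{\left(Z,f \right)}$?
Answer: $-32535193212$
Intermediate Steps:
$Z = 6$ ($Z = -8 + 14 = 6$)
$x{\left(f \right)} = -153 + f$ ($x{\left(f \right)} = 3 \left(-51\right) + f = -153 + f$)
$\left(-181334 + 47176\right) \left(242295 + x{\left(372 \right)}\right) = \left(-181334 + 47176\right) \left(242295 + \left(-153 + 372\right)\right) = - 134158 \left(242295 + 219\right) = \left(-134158\right) 242514 = -32535193212$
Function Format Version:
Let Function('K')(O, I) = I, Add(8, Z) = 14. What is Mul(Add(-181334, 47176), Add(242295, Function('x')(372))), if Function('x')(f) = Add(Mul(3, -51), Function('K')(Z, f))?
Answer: -32535193212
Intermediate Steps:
Z = 6 (Z = Add(-8, 14) = 6)
Function('x')(f) = Add(-153, f) (Function('x')(f) = Add(Mul(3, -51), f) = Add(-153, f))
Mul(Add(-181334, 47176), Add(242295, Function('x')(372))) = Mul(Add(-181334, 47176), Add(242295, Add(-153, 372))) = Mul(-134158, Add(242295, 219)) = Mul(-134158, 242514) = -32535193212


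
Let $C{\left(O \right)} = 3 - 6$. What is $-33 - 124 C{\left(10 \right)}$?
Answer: $339$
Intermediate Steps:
$C{\left(O \right)} = -3$
$-33 - 124 C{\left(10 \right)} = -33 - -372 = -33 + 372 = 339$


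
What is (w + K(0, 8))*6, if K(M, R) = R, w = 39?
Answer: 282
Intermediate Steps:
(w + K(0, 8))*6 = (39 + 8)*6 = 47*6 = 282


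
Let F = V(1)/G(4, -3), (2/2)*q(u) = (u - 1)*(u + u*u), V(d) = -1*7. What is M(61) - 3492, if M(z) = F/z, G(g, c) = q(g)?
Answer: -12780727/3660 ≈ -3492.0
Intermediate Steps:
V(d) = -7
q(u) = (-1 + u)*(u + u²) (q(u) = (u - 1)*(u + u*u) = (-1 + u)*(u + u²))
G(g, c) = g³ - g
F = -7/60 (F = -7/(4³ - 1*4) = -7/(64 - 4) = -7/60 ≈ -0.11667)
M(z) = -7/(60*z)
M(61) - 3492 = -7/60/61 - 3492 = -7/60*1/61 - 3492 = -7/3660 - 3492 = -12780727/3660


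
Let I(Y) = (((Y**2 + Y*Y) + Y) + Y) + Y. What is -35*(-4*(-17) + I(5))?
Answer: -4655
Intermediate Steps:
I(Y) = 2*Y**2 + 3*Y (I(Y) = (((Y**2 + Y**2) + Y) + Y) + Y = ((2*Y**2 + Y) + Y) + Y = ((Y + 2*Y**2) + Y) + Y = (2*Y + 2*Y**2) + Y = 2*Y**2 + 3*Y)
-35*(-4*(-17) + I(5)) = -35*(-4*(-17) + 5*(3 + 2*5)) = -35*(68 + 5*(3 + 10)) = -35*(68 + 5*13) = -35*(68 + 65) = -35*133 = -4655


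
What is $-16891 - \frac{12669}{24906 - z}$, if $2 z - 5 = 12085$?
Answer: $- \frac{106197940}{6287} \approx -16892.0$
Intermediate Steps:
$z = 6045$ ($z = \frac{5}{2} + \frac{1}{2} \cdot 12085 = \frac{5}{2} + \frac{12085}{2} = 6045$)
$-16891 - \frac{12669}{24906 - z} = -16891 - \frac{12669}{24906 - 6045} = -16891 - \frac{12669}{18861} = -16891 - \frac{4223}{6287} = - \frac{106197940}{6287}$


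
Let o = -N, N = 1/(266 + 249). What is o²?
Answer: 1/265225 ≈ 3.7704e-6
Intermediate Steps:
N = 1/515 ≈ 0.0019417
o = -1/515 (o = -1*1/515 = -1/515 ≈ -0.0019417)
o² = (-1/515)² = 1/265225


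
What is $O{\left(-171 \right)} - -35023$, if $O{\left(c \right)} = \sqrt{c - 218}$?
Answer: $35023 + i \sqrt{389} \approx 35023.0 + 19.723 i$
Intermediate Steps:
$O{\left(c \right)} = \sqrt{-218 + c}$
$O{\left(-171 \right)} - -35023 = \sqrt{-218 - 171} - -35023 = \sqrt{-389} + 35023 = i \sqrt{389} + 35023 = 35023 + i \sqrt{389}$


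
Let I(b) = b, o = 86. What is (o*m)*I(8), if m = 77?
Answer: 52976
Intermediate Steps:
(o*m)*I(8) = (86*77)*8 = 6622*8 = 52976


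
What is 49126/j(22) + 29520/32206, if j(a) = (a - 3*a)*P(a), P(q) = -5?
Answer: 36105599/161030 ≈ 224.22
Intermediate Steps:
j(a) = 10*a (j(a) = (a - 3*a)*(-5) = -2*a*(-5) = 10*a)
49126/j(22) + 29520/32206 = 49126/((10*22)) + 29520/32206 = 49126/220 + 29520*(1/32206) = 49126*(1/220) + 14760/16103 = 2233/10 + 14760/16103 = 36105599/161030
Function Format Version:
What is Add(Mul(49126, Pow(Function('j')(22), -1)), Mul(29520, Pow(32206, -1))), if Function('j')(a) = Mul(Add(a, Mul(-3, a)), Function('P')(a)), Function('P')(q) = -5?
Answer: Rational(36105599, 161030) ≈ 224.22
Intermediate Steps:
Function('j')(a) = Mul(10, a) (Function('j')(a) = Mul(Add(a, Mul(-3, a)), -5) = Mul(Mul(-2, a), -5) = Mul(10, a))
Add(Mul(49126, Pow(Function('j')(22), -1)), Mul(29520, Pow(32206, -1))) = Add(Mul(49126, Pow(Mul(10, 22), -1)), Mul(29520, Pow(32206, -1))) = Add(Mul(49126, Pow(220, -1)), Mul(29520, Rational(1, 32206))) = Add(Mul(49126, Rational(1, 220)), Rational(14760, 16103)) = Add(Rational(2233, 10), Rational(14760, 16103)) = Rational(36105599, 161030)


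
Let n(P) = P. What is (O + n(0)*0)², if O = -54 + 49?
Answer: 25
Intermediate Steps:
O = -5
(O + n(0)*0)² = (-5 + 0*0)² = (-5 + 0)² = (-5)² = 25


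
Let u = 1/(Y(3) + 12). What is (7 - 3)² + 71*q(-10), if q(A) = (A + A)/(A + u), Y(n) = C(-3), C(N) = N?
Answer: 14204/89 ≈ 159.60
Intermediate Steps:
Y(n) = -3
u = ⅑ (u = 1/(-3 + 12) = 1/9 = ⅑ ≈ 0.11111)
q(A) = 2*A/(⅑ + A) (q(A) = (A + A)/(A + ⅑) = (2*A)/(⅑ + A) = 2*A/(⅑ + A))
(7 - 3)² + 71*q(-10) = (7 - 3)² + 71*(18*(-10)/(1 + 9*(-10))) = 4² + 71*(18*(-10)/(1 - 90)) = 16 + 71*(18*(-10)/(-89)) = 16 + 71*(18*(-10)*(-1/89)) = 16 + 71*(180/89) = 16 + 12780/89 = 14204/89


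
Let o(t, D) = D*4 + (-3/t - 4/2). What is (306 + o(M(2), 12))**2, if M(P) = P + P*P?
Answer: 494209/4 ≈ 1.2355e+5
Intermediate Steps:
M(P) = P + P**2
o(t, D) = -2 - 3/t + 4*D (o(t, D) = 4*D + (-3/t - 4*1/2) = 4*D + (-3/t - 2) = 4*D + (-2 - 3/t) = -2 - 3/t + 4*D)
(306 + o(M(2), 12))**2 = (306 + (-2 - 3*1/(2*(1 + 2)) + 4*12))**2 = (306 + (-2 - 3/(2*3) + 48))**2 = (306 + (-2 - 3/6 + 48))**2 = (306 + (-2 - 3*1/6 + 48))**2 = (306 + (-2 - 1/2 + 48))**2 = (306 + 91/2)**2 = (703/2)**2 = 494209/4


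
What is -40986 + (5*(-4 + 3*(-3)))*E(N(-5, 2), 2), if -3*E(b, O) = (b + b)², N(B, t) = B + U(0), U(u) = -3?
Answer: -106318/3 ≈ -35439.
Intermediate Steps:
N(B, t) = -3 + B (N(B, t) = B - 3 = -3 + B)
E(b, O) = -4*b²/3 (E(b, O) = -(b + b)²/3 = -4*b²/3)
-40986 + (5*(-4 + 3*(-3)))*E(N(-5, 2), 2) = -40986 + (5*(-4 + 3*(-3)))*(-4*(-3 - 5)²/3) = -40986 + (5*(-4 - 9))*(-4/3*(-8)²) = -40986 + (5*(-13))*(-4/3*64) = -40986 - 65*(-256/3) = -40986 + 16640/3 = -106318/3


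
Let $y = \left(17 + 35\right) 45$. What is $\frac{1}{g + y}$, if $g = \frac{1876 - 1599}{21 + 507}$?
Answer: $\frac{528}{1235797} \approx 0.00042725$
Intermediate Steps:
$g = \frac{277}{528} \approx 0.52462$
$y = 2340$ ($y = 52 \cdot 45 = 2340$)
$\frac{1}{g + y} = \frac{1}{\frac{277}{528} + 2340} = \frac{1}{\frac{1235797}{528}} = \frac{528}{1235797}$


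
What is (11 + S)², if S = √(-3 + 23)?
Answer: 141 + 44*√5 ≈ 239.39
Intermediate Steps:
S = 2*√5 (S = √20 = 2*√5 ≈ 4.4721)
(11 + S)² = (11 + 2*√5)²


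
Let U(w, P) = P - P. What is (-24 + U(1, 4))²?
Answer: 576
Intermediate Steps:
U(w, P) = 0
(-24 + U(1, 4))² = (-24 + 0)² = (-24)² = 576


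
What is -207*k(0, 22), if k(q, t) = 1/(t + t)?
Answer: -207/44 ≈ -4.7045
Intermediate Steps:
k(q, t) = 1/(2*t)
-207*k(0, 22) = -207/(2*22) = -207*1/44 = -207/44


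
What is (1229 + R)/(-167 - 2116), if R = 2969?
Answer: -4198/2283 ≈ -1.8388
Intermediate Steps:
(1229 + R)/(-167 - 2116) = (1229 + 2969)/(-167 - 2116) = 4198/(-2283) = 4198*(-1/2283) = -4198/2283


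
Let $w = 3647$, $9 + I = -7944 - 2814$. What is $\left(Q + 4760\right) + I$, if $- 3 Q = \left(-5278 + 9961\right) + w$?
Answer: $- \frac{26351}{3} \approx -8783.7$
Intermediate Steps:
$I = -10767$ ($I = -9 - 10758 = -10767$)
$Q = - \frac{8330}{3}$ ($Q = - \frac{\left(-5278 + 9961\right) + 3647}{3} = - \frac{4683 + 3647}{3} = \left(- \frac{1}{3}\right) 8330 = - \frac{8330}{3} \approx -2776.7$)
$\left(Q + 4760\right) + I = \left(- \frac{8330}{3} + 4760\right) - 10767 = \frac{5950}{3} - 10767 = - \frac{26351}{3}$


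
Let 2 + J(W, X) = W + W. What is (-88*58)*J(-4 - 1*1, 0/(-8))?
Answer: 61248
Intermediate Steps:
J(W, X) = -2 + 2*W (J(W, X) = -2 + (W + W) = -2 + 2*W)
(-88*58)*J(-4 - 1*1, 0/(-8)) = (-88*58)*(-2 + 2*(-4 - 1*1)) = -5104*(-2 + 2*(-4 - 1)) = -5104*(-2 + 2*(-5)) = -5104*(-2 - 10) = -5104*(-12) = 61248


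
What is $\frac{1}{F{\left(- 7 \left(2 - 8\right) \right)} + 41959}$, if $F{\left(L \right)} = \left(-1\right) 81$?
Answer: $\frac{1}{41878} \approx 2.3879 \cdot 10^{-5}$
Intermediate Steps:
$F{\left(L \right)} = -81$
$\frac{1}{F{\left(- 7 \left(2 - 8\right) \right)} + 41959} = \frac{1}{-81 + 41959} = \frac{1}{41878}$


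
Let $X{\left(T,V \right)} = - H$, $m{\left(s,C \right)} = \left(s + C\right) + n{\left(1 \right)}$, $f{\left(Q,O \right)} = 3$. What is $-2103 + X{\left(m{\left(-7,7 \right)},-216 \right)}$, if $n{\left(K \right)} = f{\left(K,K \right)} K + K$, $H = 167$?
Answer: $-2270$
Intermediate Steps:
$n{\left(K \right)} = 4 K$ ($n{\left(K \right)} = 3 K + K = 4 K$)
$m{\left(s,C \right)} = 4 + C + s$ ($m{\left(s,C \right)} = \left(s + C\right) + 4 \cdot 1 = \left(C + s\right) + 4 = 4 + C + s$)
$X{\left(T,V \right)} = -167$ ($X{\left(T,V \right)} = \left(-1\right) 167 = -167$)
$-2103 + X{\left(m{\left(-7,7 \right)},-216 \right)} = -2103 - 167 = -2270$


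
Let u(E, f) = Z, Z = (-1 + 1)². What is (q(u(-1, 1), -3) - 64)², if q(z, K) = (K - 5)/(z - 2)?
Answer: 3600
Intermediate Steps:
Z = 0 (Z = 0² = 0)
u(E, f) = 0
q(z, K) = (-5 + K)/(-2 + z)
(q(u(-1, 1), -3) - 64)² = ((-5 - 3)/(-2 + 0) - 64)² = (-8/(-2) - 64)² = (-½*(-8) - 64)² = (4 - 64)² = (-60)² = 3600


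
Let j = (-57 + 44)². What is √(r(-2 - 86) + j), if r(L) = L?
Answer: 9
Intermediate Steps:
j = 169 (j = (-13)² = 169)
√(r(-2 - 86) + j) = √((-2 - 86) + 169) = √(-88 + 169) = √81 = 9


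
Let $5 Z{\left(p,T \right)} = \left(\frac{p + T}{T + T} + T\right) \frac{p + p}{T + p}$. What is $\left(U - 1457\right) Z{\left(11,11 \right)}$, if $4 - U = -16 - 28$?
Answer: $- \frac{16908}{5} \approx -3381.6$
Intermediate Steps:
$U = 48$ ($U = 4 - \left(-16 - 28\right) = 4 - -44 = 4 + 44 = 48$)
$Z{\left(p,T \right)} = \frac{2 p \left(T + \frac{T + p}{2 T}\right)}{5 \left(T + p\right)}$ ($Z{\left(p,T \right)} = \frac{\left(\frac{p + T}{T + T} + T\right) \frac{p + p}{T + p}}{5} = \frac{\left(\frac{T + p}{2 T} + T\right) \frac{2 p}{T + p}}{5} = \frac{\left(T + \frac{T + p}{2 T}\right) \frac{2 p}{T + p}}{5} = \frac{2 p \frac{1}{T + p} \left(T + \frac{T + p}{2 T}\right)}{5} = \frac{2 p \left(T + \frac{T + p}{2 T}\right)}{5 \left(T + p\right)}$)
$\left(U - 1457\right) Z{\left(11,11 \right)} = \left(48 - 1457\right) \frac{1}{5} \cdot 11 \cdot \frac{1}{11} \frac{1}{11 + 11} \left(11 + 11 + 2 \cdot 11^{2}\right) = - 1409 \cdot \frac{1}{5} \cdot 11 \cdot \frac{1}{11} \cdot \frac{1}{22} \left(11 + 11 + 2 \cdot 121\right) = - 1409 \cdot \frac{1}{5} \cdot 11 \cdot \frac{1}{11} \cdot \frac{1}{22} \left(11 + 11 + 242\right) = - 1409 \cdot \frac{1}{5} \cdot 11 \cdot \frac{1}{11} \cdot \frac{1}{22} \cdot 264 = \left(-1409\right) \frac{12}{5} = - \frac{16908}{5}$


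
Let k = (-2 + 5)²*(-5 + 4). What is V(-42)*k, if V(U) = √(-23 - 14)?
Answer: -9*I*√37 ≈ -54.745*I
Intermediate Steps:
V(U) = I*√37 (V(U) = √(-37) = I*√37)
k = -9 (k = 3²*(-1) = 9*(-1) = -9)
V(-42)*k = (I*√37)*(-9) = -9*I*√37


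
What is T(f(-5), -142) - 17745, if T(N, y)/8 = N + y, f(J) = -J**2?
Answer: -19081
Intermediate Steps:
T(N, y) = 8*N + 8*y (T(N, y) = 8*(N + y) = 8*N + 8*y)
T(f(-5), -142) - 17745 = (8*(-1*(-5)**2) + 8*(-142)) - 17745 = (8*(-1*25) - 1136) - 17745 = (8*(-25) - 1136) - 17745 = (-200 - 1136) - 17745 = -1336 - 17745 = -19081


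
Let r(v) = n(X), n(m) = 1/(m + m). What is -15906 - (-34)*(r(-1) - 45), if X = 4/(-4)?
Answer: -17453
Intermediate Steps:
X = -1 (X = 4*(-¼) = -1)
n(m) = 1/(2*m)
r(v) = -½ (r(v) = (½)/(-1) = (½)*(-1) = -½)
-15906 - (-34)*(r(-1) - 45) = -15906 - (-34)*(-½ - 45) = -15906 - (-34)*(-91)/2 = -15906 - 1*1547 = -15906 - 1547 = -17453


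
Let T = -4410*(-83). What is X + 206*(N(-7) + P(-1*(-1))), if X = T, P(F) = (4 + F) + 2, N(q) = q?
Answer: 366030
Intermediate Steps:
T = 366030
P(F) = 6 + F
X = 366030
X + 206*(N(-7) + P(-1*(-1))) = 366030 + 206*(-7 + (6 - 1*(-1))) = 366030 + 206*(-7 + (6 + 1)) = 366030 + 206*(-7 + 7) = 366030 + 206*0 = 366030 + 0 = 366030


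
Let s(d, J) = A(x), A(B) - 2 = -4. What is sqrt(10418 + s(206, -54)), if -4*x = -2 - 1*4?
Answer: 4*sqrt(651) ≈ 102.06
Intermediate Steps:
x = 3/2 (x = -(-2 - 1*4)/4 = -(-2 - 4)/4 = -1/4*(-6) = 3/2 ≈ 1.5000)
A(B) = -2 (A(B) = 2 - 4 = -2)
s(d, J) = -2
sqrt(10418 + s(206, -54)) = sqrt(10418 - 2) = sqrt(10416) = 4*sqrt(651)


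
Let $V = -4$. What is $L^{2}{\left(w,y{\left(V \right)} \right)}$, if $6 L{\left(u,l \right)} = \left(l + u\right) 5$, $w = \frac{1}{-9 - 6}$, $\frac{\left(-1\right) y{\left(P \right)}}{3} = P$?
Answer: $\frac{32041}{324} \approx 98.892$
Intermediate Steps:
$y{\left(P \right)} = - 3 P$
$w = - \frac{1}{15}$ ($w = \frac{1}{-9 - 6} = \frac{1}{-15} = - \frac{1}{15} \approx -0.066667$)
$L{\left(u,l \right)} = \frac{5 l}{6} + \frac{5 u}{6}$ ($L{\left(u,l \right)} = \frac{\left(l + u\right) 5}{6} = \frac{5 l + 5 u}{6} = \frac{5 l}{6} + \frac{5 u}{6}$)
$L^{2}{\left(w,y{\left(V \right)} \right)} = \left(\frac{5 \left(\left(-3\right) \left(-4\right)\right)}{6} + \frac{5}{6} \left(- \frac{1}{15}\right)\right)^{2} = \left(\frac{5}{6} \cdot 12 - \frac{1}{18}\right)^{2} = \left(10 - \frac{1}{18}\right)^{2} = \left(\frac{179}{18}\right)^{2} = \frac{32041}{324}$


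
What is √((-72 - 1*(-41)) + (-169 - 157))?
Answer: I*√357 ≈ 18.894*I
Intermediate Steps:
√((-72 - 1*(-41)) + (-169 - 157)) = √((-72 + 41) - 326) = √(-31 - 326) = √(-357) = I*√357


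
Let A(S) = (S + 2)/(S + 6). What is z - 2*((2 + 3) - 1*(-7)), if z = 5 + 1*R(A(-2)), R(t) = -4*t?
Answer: -19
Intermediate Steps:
A(S) = (2 + S)/(6 + S)
z = 5 (z = 5 + 1*(-4*(2 - 2)/(6 - 2)) = 5 + 1*(-4*0/4) = 5 + 1*(-0) = 5 + 1*(-4*0) = 5 + 1*0 = 5 + 0 = 5)
z - 2*((2 + 3) - 1*(-7)) = 5 - 2*((2 + 3) - 1*(-7)) = 5 - 2*(5 + 7) = 5 - 2*12 = 5 - 24 = -19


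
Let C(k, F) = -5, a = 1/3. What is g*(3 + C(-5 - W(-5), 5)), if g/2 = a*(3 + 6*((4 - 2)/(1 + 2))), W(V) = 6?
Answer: -28/3 ≈ -9.3333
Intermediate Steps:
a = 1/3 ≈ 0.33333
g = 14/3 (g = 2*((3 + 6*((4 - 2)/(1 + 2)))/3) = 2*((3 + 6*(2/3))/3) = 2*((3 + 4)/3) = 2*((1/3)*7) = 2*(7/3) = 14/3 ≈ 4.6667)
g*(3 + C(-5 - W(-5), 5)) = 14*(3 - 5)/3 = (14/3)*(-2) = -28/3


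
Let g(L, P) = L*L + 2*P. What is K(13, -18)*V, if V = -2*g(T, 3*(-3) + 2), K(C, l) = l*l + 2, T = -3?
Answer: 3260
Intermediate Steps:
K(C, l) = 2 + l² (K(C, l) = l² + 2 = 2 + l²)
g(L, P) = L² + 2*P
V = 10 (V = -2*((-3)² + 2*(3*(-3) + 2)) = -2*(9 + 2*(-9 + 2)) = -2*(9 + 2*(-7)) = -2*(9 - 14) = -2*(-5) = 10)
K(13, -18)*V = (2 + (-18)²)*10 = (2 + 324)*10 = 326*10 = 3260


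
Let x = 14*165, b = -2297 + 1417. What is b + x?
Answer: 1430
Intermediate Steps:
b = -880
x = 2310
b + x = -880 + 2310 = 1430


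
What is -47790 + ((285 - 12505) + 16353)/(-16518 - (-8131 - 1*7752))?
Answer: -30350783/635 ≈ -47797.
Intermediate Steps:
-47790 + ((285 - 12505) + 16353)/(-16518 - (-8131 - 1*7752)) = -47790 + (-12220 + 16353)/(-16518 - (-8131 - 7752)) = -47790 + 4133/(-16518 - 1*(-15883)) = -47790 + 4133/(-16518 + 15883) = -47790 + 4133/(-635) = -47790 + 4133*(-1/635) = -47790 - 4133/635 = -30350783/635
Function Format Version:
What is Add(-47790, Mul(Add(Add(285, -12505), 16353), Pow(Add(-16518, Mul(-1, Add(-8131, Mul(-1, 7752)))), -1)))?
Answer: Rational(-30350783, 635) ≈ -47797.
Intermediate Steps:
Add(-47790, Mul(Add(Add(285, -12505), 16353), Pow(Add(-16518, Mul(-1, Add(-8131, Mul(-1, 7752)))), -1))) = Add(-47790, Mul(Add(-12220, 16353), Pow(Add(-16518, Mul(-1, Add(-8131, -7752))), -1))) = Add(-47790, Mul(4133, Pow(Add(-16518, Mul(-1, -15883)), -1))) = Add(-47790, Mul(4133, Pow(Add(-16518, 15883), -1))) = Add(-47790, Mul(4133, Pow(-635, -1))) = Add(-47790, Mul(4133, Rational(-1, 635))) = Add(-47790, Rational(-4133, 635)) = Rational(-30350783, 635)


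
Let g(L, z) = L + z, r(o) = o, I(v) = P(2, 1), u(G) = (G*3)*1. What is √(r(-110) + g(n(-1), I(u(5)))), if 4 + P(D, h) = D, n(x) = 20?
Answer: 2*I*√23 ≈ 9.5917*I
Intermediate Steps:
u(G) = 3*G (u(G) = (3*G)*1 = 3*G)
P(D, h) = -4 + D
I(v) = -2 (I(v) = -4 + 2 = -2)
√(r(-110) + g(n(-1), I(u(5)))) = √(-110 + (20 - 2)) = √(-110 + 18) = √(-92) = 2*I*√23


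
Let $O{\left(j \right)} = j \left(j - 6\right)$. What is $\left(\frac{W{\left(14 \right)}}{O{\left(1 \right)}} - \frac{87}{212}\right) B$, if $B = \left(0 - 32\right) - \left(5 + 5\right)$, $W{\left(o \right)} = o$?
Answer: $\frac{71463}{530} \approx 134.84$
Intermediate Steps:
$O{\left(j \right)} = j \left(-6 + j\right)$
$B = -42$ ($B = -32 - 10 = -42$)
$\left(\frac{W{\left(14 \right)}}{O{\left(1 \right)}} - \frac{87}{212}\right) B = \left(\frac{14}{1 \left(-6 + 1\right)} - \frac{87}{212}\right) \left(-42\right) = \left(\frac{14}{1 \left(-5\right)} - \frac{87}{212}\right) \left(-42\right) = \left(\frac{14}{-5} - \frac{87}{212}\right) \left(-42\right) = \left(14 \left(- \frac{1}{5}\right) - \frac{87}{212}\right) \left(-42\right) = \left(- \frac{14}{5} - \frac{87}{212}\right) \left(-42\right) = \left(- \frac{3403}{1060}\right) \left(-42\right) = \frac{71463}{530}$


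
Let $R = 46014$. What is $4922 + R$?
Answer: $50936$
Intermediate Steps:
$4922 + R = 4922 + 46014 = 50936$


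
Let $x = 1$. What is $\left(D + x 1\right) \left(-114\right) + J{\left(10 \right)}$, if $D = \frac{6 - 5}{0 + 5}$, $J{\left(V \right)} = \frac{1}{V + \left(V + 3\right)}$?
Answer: $- \frac{15727}{115} \approx -136.76$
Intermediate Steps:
$J{\left(V \right)} = \frac{1}{3 + 2 V}$ ($J{\left(V \right)} = \frac{1}{V + \left(3 + V\right)} = \frac{1}{3 + 2 V}$)
$D = \frac{1}{5}$ ($D = 1 \cdot \frac{1}{5} = \frac{1}{5} \approx 0.2$)
$\left(D + x 1\right) \left(-114\right) + J{\left(10 \right)} = \left(\frac{1}{5} + 1 \cdot 1\right) \left(-114\right) + \frac{1}{3 + 2 \cdot 10} = \left(\frac{1}{5} + 1\right) \left(-114\right) + \frac{1}{3 + 20} = \frac{6}{5} \left(-114\right) + \frac{1}{23} = - \frac{684}{5} + \frac{1}{23} = - \frac{15727}{115}$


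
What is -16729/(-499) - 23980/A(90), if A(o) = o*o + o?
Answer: 12504449/408681 ≈ 30.597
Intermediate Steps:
A(o) = o + o² (A(o) = o² + o = o + o²)
-16729/(-499) - 23980/A(90) = -16729/(-499) - 23980*1/(90*(1 + 90)) = -16729*(-1/499) - 23980/(90*91) = 16729/499 - 23980/8190 = 16729/499 - 23980*1/8190 = 16729/499 - 2398/819 = 12504449/408681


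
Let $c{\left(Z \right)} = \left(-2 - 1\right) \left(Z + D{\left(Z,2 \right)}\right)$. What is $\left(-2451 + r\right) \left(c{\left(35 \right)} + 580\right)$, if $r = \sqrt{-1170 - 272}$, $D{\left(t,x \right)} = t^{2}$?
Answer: $7843200 - 3200 i \sqrt{1442} \approx 7.8432 \cdot 10^{6} - 1.2152 \cdot 10^{5} i$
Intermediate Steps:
$r = i \sqrt{1442}$ ($r = \sqrt{-1442} = i \sqrt{1442} \approx 37.974 i$)
$c{\left(Z \right)} = - 3 Z - 3 Z^{2}$ ($c{\left(Z \right)} = \left(-2 - 1\right) \left(Z + Z^{2}\right) = - 3 \left(Z + Z^{2}\right) = - 3 Z - 3 Z^{2}$)
$\left(-2451 + r\right) \left(c{\left(35 \right)} + 580\right) = \left(-2451 + i \sqrt{1442}\right) \left(3 \cdot 35 \left(-1 - 35\right) + 580\right) = \left(-2451 + i \sqrt{1442}\right) \left(3 \cdot 35 \left(-36\right) + 580\right) = \left(-2451 + i \sqrt{1442}\right) \left(-3780 + 580\right) = \left(-2451 + i \sqrt{1442}\right) \left(-3200\right) = 7843200 - 3200 i \sqrt{1442}$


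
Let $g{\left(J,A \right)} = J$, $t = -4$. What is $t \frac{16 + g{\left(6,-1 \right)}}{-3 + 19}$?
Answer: $- \frac{11}{2} \approx -5.5$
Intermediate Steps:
$t \frac{16 + g{\left(6,-1 \right)}}{-3 + 19} = - 4 \frac{16 + 6}{-3 + 19} = - 4 \cdot \frac{22}{16} = - 4 \cdot 22 \cdot \frac{1}{16} = \left(-4\right) \frac{11}{8} = - \frac{11}{2}$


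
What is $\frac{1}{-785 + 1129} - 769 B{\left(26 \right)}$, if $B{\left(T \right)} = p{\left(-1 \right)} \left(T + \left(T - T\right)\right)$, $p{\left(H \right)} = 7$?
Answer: $- \frac{48145551}{344} \approx -1.3996 \cdot 10^{5}$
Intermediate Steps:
$B{\left(T \right)} = 7 T$ ($B{\left(T \right)} = 7 \left(T + \left(T - T\right)\right) = 7 \left(T + 0\right) = 7 T$)
$\frac{1}{-785 + 1129} - 769 B{\left(26 \right)} = \frac{1}{-785 + 1129} - 769 \cdot 7 \cdot 26 = \frac{1}{344} - 139958 = - \frac{48145551}{344}$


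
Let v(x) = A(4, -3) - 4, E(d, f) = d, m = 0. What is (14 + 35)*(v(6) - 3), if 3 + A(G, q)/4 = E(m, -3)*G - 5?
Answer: -1911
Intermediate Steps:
A(G, q) = -32 (A(G, q) = -12 + 4*(0*G - 5) = -12 + 4*(0 - 5) = -12 + 4*(-5) = -12 - 20 = -32)
v(x) = -36 (v(x) = -32 - 4 = -36)
(14 + 35)*(v(6) - 3) = (14 + 35)*(-36 - 3) = 49*(-39) = -1911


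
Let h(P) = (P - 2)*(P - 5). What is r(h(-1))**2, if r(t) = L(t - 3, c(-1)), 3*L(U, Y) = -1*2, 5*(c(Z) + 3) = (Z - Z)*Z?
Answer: 4/9 ≈ 0.44444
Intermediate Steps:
c(Z) = -3 (c(Z) = -3 + ((Z - Z)*Z)/5 = -3 + (0*Z)/5 = -3 + (1/5)*0 = -3 + 0 = -3)
h(P) = (-5 + P)*(-2 + P) (h(P) = (-2 + P)*(-5 + P) = (-5 + P)*(-2 + P))
L(U, Y) = -2/3 (L(U, Y) = (-1*2)/3 = (1/3)*(-2) = -2/3)
r(t) = -2/3
r(h(-1))**2 = (-2/3)**2 = 4/9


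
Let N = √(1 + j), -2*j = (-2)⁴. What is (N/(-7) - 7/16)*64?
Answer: -28 - 64*I*√7/7 ≈ -28.0 - 24.19*I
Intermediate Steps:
j = -8 (j = -½*(-2)⁴ = -½*16 = -8)
N = I*√7 (N = √(1 - 8) = √(-7) = I*√7 ≈ 2.6458*I)
(N/(-7) - 7/16)*64 = ((I*√7)/(-7) - 7/16)*64 = ((I*√7)*(-⅐) - 7*1/16)*64 = (-I*√7/7 - 7/16)*64 = (-7/16 - I*√7/7)*64 = -28 - 64*I*√7/7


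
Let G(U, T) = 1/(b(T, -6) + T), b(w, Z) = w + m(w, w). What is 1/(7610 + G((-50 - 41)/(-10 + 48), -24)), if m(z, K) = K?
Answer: 72/547919 ≈ 0.00013141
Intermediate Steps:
b(w, Z) = 2*w (b(w, Z) = w + w = 2*w)
G(U, T) = 1/(3*T) (G(U, T) = 1/(2*T + T) = 1/(3*T))
1/(7610 + G((-50 - 41)/(-10 + 48), -24)) = 1/(7610 + (1/3)/(-24)) = 1/(7610 + (1/3)*(-1/24)) = 1/(7610 - 1/72) = 1/(547919/72) = 72/547919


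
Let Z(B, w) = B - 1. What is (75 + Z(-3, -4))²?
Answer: 5041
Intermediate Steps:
Z(B, w) = -1 + B
(75 + Z(-3, -4))² = (75 + (-1 - 3))² = (75 - 4)² = 71² = 5041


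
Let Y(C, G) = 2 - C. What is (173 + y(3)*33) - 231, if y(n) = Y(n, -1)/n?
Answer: -69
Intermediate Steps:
y(n) = (2 - n)/n
(173 + y(3)*33) - 231 = (173 + ((2 - 1*3)/3)*33) - 231 = (173 + ((2 - 3)/3)*33) - 231 = (173 + ((⅓)*(-1))*33) - 231 = (173 - ⅓*33) - 231 = (173 - 11) - 231 = 162 - 231 = -69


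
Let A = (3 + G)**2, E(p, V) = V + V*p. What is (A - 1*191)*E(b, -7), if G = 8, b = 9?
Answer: 4900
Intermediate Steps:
A = 121 (A = (3 + 8)**2 = 11**2 = 121)
(A - 1*191)*E(b, -7) = (121 - 1*191)*(-7*(1 + 9)) = (121 - 191)*(-7*10) = -70*(-70) = 4900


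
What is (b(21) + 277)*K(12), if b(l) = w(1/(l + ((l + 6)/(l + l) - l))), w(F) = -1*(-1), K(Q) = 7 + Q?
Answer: 5282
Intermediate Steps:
w(F) = 1
b(l) = 1
(b(21) + 277)*K(12) = (1 + 277)*(7 + 12) = 278*19 = 5282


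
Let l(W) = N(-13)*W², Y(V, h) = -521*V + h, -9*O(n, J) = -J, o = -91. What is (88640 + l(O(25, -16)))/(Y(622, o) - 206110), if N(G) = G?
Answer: -7176512/42951303 ≈ -0.16708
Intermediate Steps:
O(n, J) = J/9 (O(n, J) = -(-1)*J/9 = J/9)
Y(V, h) = h - 521*V
l(W) = -13*W²
(88640 + l(O(25, -16)))/(Y(622, o) - 206110) = (88640 - 13*((⅑)*(-16))²)/((-91 - 521*622) - 206110) = (88640 - 13*(-16/9)²)/((-91 - 324062) - 206110) = (88640 - 13*256/81)/(-324153 - 206110) = (88640 - 3328/81)/(-530263) = (7176512/81)*(-1/530263) = -7176512/42951303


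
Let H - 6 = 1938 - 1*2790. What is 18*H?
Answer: -15228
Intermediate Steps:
H = -846 (H = 6 + (1938 - 1*2790) = 6 + (1938 - 2790) = 6 - 852 = -846)
18*H = 18*(-846) = -15228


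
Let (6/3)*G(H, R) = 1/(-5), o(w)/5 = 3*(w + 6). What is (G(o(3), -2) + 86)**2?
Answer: 737881/100 ≈ 7378.8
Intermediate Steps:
o(w) = 90 + 15*w (o(w) = 5*(3*(w + 6)) = 5*(3*(6 + w)) = 5*(18 + 3*w) = 90 + 15*w)
G(H, R) = -1/10 (G(H, R) = (1/2)/(-5) = (1/2)*(-1/5) = -1/10)
(G(o(3), -2) + 86)**2 = (-1/10 + 86)**2 = (859/10)**2 = 737881/100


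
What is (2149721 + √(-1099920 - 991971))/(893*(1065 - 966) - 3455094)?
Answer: -2149721/3366687 - I*√2091891/3366687 ≈ -0.63853 - 0.0004296*I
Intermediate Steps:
(2149721 + √(-1099920 - 991971))/(893*(1065 - 966) - 3455094) = (2149721 + √(-2091891))/(893*99 - 3455094) = (2149721 + I*√2091891)/(88407 - 3455094) = (2149721 + I*√2091891)/(-3366687) = (2149721 + I*√2091891)*(-1/3366687) = -2149721/3366687 - I*√2091891/3366687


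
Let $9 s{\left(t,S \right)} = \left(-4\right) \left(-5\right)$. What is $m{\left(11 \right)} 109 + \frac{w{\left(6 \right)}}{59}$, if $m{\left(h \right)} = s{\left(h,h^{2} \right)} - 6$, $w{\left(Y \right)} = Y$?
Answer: $- \frac{218600}{531} \approx -411.68$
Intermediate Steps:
$s{\left(t,S \right)} = \frac{20}{9}$ ($s{\left(t,S \right)} = \frac{\left(-4\right) \left(-5\right)}{9} = \frac{1}{9} \cdot 20 = \frac{20}{9}$)
$m{\left(h \right)} = - \frac{34}{9}$ ($m{\left(h \right)} = \frac{20}{9} - 6 = - \frac{34}{9}$)
$m{\left(11 \right)} 109 + \frac{w{\left(6 \right)}}{59} = \left(- \frac{34}{9}\right) 109 + \frac{6}{59} = - \frac{3706}{9} + 6 \cdot \frac{1}{59} = - \frac{3706}{9} + \frac{6}{59} = - \frac{218600}{531}$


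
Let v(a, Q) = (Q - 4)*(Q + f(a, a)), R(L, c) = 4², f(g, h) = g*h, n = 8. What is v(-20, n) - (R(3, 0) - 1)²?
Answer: 1407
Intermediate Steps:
R(L, c) = 16
v(a, Q) = (-4 + Q)*(Q + a²) (v(a, Q) = (Q - 4)*(Q + a*a) = (-4 + Q)*(Q + a²))
v(-20, n) - (R(3, 0) - 1)² = (8² - 4*8 - 4*(-20)² + 8*(-20)²) - (16 - 1)² = (64 - 32 - 4*400 + 8*400) - 1*15² = (64 - 32 - 1600 + 3200) - 1*225 = 1632 - 225 = 1407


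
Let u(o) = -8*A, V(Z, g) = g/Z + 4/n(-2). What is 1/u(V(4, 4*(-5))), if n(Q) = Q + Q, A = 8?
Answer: -1/64 ≈ -0.015625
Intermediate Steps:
n(Q) = 2*Q
V(Z, g) = -1 + g/Z (V(Z, g) = g/Z + 4/((2*(-2))) = g/Z + 4/(-4) = g/Z + 4*(-1/4) = g/Z - 1 = -1 + g/Z)
u(o) = -64 (u(o) = -8*8 = -64)
1/u(V(4, 4*(-5))) = 1/(-64) = -1/64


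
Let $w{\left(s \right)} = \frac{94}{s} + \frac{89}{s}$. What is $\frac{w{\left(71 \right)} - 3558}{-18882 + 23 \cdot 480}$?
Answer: $\frac{84145}{185594} \approx 0.45338$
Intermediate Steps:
$w{\left(s \right)} = \frac{183}{s}$
$\frac{w{\left(71 \right)} - 3558}{-18882 + 23 \cdot 480} = \frac{\frac{183}{71} - 3558}{-18882 + 23 \cdot 480} = \frac{183 \cdot \frac{1}{71} - 3558}{-18882 + 11040} = \frac{\frac{183}{71} - 3558}{-7842} = \left(- \frac{252435}{71}\right) \left(- \frac{1}{7842}\right) = \frac{84145}{185594}$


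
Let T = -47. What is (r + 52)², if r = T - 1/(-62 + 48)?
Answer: 5041/196 ≈ 25.719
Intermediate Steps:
r = -657/14 (r = -47 - 1/(-62 + 48) = -47 - 1/(-14) = -47 - 1*(-1/14) = -47 + 1/14 = -657/14 ≈ -46.929)
(r + 52)² = (-657/14 + 52)² = (71/14)² = 5041/196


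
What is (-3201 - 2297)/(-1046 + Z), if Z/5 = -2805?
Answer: 5498/15071 ≈ 0.36481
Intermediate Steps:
Z = -14025 (Z = 5*(-2805) = -14025)
(-3201 - 2297)/(-1046 + Z) = (-3201 - 2297)/(-1046 - 14025) = -5498/(-15071) = -5498*(-1/15071) = 5498/15071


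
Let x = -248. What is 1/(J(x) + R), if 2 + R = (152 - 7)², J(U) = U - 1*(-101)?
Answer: 1/20876 ≈ 4.7902e-5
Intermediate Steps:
J(U) = 101 + U (J(U) = U + 101 = 101 + U)
R = 21023 (R = -2 + (152 - 7)² = -2 + 145² = -2 + 21025 = 21023)
1/(J(x) + R) = 1/((101 - 248) + 21023) = 1/(-147 + 21023) = 1/20876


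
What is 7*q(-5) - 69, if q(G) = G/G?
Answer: -62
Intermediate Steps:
q(G) = 1
7*q(-5) - 69 = 7*1 - 69 = 7 - 69 = -62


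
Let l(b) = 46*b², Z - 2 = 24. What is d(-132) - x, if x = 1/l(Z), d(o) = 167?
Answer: 5193031/31096 ≈ 167.00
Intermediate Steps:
Z = 26 (Z = 2 + 24 = 26)
x = 1/31096 (x = 1/(46*26²) = 1/(46*676) = 1/31096 ≈ 3.2158e-5)
d(-132) - x = 167 - 1*1/31096 = 167 - 1/31096 = 5193031/31096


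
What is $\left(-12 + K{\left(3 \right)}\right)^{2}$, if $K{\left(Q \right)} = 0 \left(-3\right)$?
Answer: $144$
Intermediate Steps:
$K{\left(Q \right)} = 0$
$\left(-12 + K{\left(3 \right)}\right)^{2} = \left(-12 + 0\right)^{2} = \left(-12\right)^{2} = 144$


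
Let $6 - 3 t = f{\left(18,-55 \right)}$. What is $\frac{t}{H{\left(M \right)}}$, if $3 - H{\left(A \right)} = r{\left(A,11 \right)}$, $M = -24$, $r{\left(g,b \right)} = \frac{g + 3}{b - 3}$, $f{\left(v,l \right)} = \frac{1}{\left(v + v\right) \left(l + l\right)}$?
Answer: $\frac{23761}{66825} \approx 0.35557$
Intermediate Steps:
$f{\left(v,l \right)} = \frac{1}{4 l v}$ ($f{\left(v,l \right)} = \frac{1}{2 v 2 l} = \frac{1}{4 l v}$)
$r{\left(g,b \right)} = \frac{3 + g}{-3 + b}$
$H{\left(A \right)} = \frac{21}{8} - \frac{A}{8}$ ($H{\left(A \right)} = 3 - \frac{3 + A}{-3 + 11} = 3 - \frac{3 + A}{8} = 3 - \left(\frac{3}{8} + \frac{A}{8}\right) = \frac{21}{8} - \frac{A}{8}$)
$t = \frac{23761}{11880}$ ($t = 2 - \frac{\frac{1}{4} \frac{1}{-55} \cdot \frac{1}{18}}{3} = 2 - \frac{\frac{1}{4} \left(- \frac{1}{55}\right) \frac{1}{18}}{3} = 2 - - \frac{1}{11880} = 2 + \frac{1}{11880} = \frac{23761}{11880} \approx 2.0001$)
$\frac{t}{H{\left(M \right)}} = \frac{23761}{11880 \left(\frac{21}{8} - -3\right)} = \frac{23761}{11880 \left(\frac{21}{8} + 3\right)} = \frac{23761}{11880 \cdot \frac{45}{8}} = \frac{23761}{11880} \cdot \frac{8}{45} = \frac{23761}{66825}$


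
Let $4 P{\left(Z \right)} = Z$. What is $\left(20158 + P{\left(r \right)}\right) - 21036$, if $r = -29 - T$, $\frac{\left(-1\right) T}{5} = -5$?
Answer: $- \frac{1783}{2} \approx -891.5$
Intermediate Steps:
$T = 25$ ($T = \left(-5\right) \left(-5\right) = 25$)
$r = -54$ ($r = -29 - 25 = -54$)
$P{\left(Z \right)} = \frac{Z}{4}$
$\left(20158 + P{\left(r \right)}\right) - 21036 = \left(20158 + \frac{1}{4} \left(-54\right)\right) - 21036 = \left(20158 - \frac{27}{2}\right) - 21036 = \frac{40289}{2} - 21036 = - \frac{1783}{2}$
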